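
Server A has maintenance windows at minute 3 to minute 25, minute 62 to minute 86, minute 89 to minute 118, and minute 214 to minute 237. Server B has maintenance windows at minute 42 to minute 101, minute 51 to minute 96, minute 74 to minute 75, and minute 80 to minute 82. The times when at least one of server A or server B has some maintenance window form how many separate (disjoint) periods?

3

Merge the second list: minute 42 to minute 101.
A ∪ B = minute 3 to minute 25, minute 42 to minute 118, minute 214 to minute 237.
That is 3 disjoint pieces.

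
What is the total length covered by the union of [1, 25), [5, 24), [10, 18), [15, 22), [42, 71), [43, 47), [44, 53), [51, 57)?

53

Merged: [1, 25), [42, 71).
Lengths: 24 + 29 = 53.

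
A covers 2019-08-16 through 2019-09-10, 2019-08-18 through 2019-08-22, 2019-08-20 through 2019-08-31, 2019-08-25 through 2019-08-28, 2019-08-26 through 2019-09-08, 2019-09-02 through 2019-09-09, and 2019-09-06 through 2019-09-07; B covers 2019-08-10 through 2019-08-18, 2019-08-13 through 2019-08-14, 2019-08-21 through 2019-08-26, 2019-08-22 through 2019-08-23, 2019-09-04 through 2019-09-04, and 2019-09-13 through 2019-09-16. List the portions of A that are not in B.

A, merged: 2019-08-16 through 2019-09-10.
B, merged: 2019-08-10 through 2019-08-18, 2019-08-21 through 2019-08-26, 2019-09-04 through 2019-09-04, 2019-09-13 through 2019-09-16.
2019-08-16 through 2019-09-10 \ B = 2019-08-19 through 2019-08-20, 2019-08-27 through 2019-09-03, 2019-09-05 through 2019-09-10.

2019-08-19 through 2019-08-20, 2019-08-27 through 2019-09-03, 2019-09-05 through 2019-09-10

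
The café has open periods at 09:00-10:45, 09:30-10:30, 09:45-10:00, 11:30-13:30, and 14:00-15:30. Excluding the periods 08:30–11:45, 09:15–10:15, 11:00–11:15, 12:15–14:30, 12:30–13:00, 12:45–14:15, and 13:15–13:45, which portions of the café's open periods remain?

First set merges to 09:00-10:45, 11:30-13:30, 14:00-15:30.
Second set merges to 08:30-11:45, 12:15-14:30.
09:00-10:45: fully covered by B → removed.
11:30-13:30 minus B → 11:45-12:15.
14:00-15:30 minus B → 14:30-15:30.

11:45-12:15, 14:30-15:30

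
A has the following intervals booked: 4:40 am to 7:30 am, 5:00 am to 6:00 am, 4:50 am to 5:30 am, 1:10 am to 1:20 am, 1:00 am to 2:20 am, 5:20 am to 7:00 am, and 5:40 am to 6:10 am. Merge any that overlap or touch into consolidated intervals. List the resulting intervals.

Sort by start: 1:00 am–2:20 am, 1:10 am–1:20 am, 4:40 am–7:30 am, 4:50 am–5:30 am, 5:00 am–6:00 am, 5:20 am–7:00 am, 5:40 am–6:10 am.
1:10 am–1:20 am overlaps/touches 1:00 am–2:20 am → extend to 1:00 am–2:20 am.
4:40 am–7:30 am is disjoint → start new block.
4:50 am–5:30 am overlaps/touches 4:40 am–7:30 am → extend to 4:40 am–7:30 am.
5:00 am–6:00 am overlaps/touches 4:40 am–7:30 am → extend to 4:40 am–7:30 am.
5:20 am–7:00 am overlaps/touches 4:40 am–7:30 am → extend to 4:40 am–7:30 am.
5:40 am–6:10 am overlaps/touches 4:40 am–7:30 am → extend to 4:40 am–7:30 am.

1:00 am–2:20 am, 4:40 am–7:30 am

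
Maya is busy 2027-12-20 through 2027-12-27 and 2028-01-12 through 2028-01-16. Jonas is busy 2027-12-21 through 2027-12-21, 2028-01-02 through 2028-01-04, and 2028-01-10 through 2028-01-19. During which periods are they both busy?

2027-12-21 through 2027-12-21, 2028-01-12 through 2028-01-16

2027-12-20 through 2027-12-27 overlaps B on 2027-12-21 through 2027-12-21.
2028-01-12 through 2028-01-16 overlaps B on 2028-01-12 through 2028-01-16.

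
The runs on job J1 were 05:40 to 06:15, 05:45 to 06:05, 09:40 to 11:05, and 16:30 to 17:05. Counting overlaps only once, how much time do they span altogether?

Merged: 05:40-06:15, 09:40-11:05, 16:30-17:05.
Lengths: 35 min + 1 h 25 min + 35 min = 2 h 35 min.

2 h 35 min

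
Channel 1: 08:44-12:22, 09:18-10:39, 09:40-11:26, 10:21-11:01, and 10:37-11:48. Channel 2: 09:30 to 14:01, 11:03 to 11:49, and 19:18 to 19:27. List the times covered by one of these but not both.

08:44–09:30, 12:22–14:01, 19:18–19:27

First set merges to 08:44–12:22.
Second set merges to 09:30–14:01, 19:18–19:27.
A but not B: 08:44–09:30.
B but not A: 12:22–14:01, 19:18–19:27.
Combining gives A △ B.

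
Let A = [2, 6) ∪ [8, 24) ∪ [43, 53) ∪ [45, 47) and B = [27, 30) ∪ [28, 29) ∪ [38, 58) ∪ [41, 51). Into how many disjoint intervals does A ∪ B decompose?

4

First set merges to [2, 6), [8, 24), [43, 53).
Second set merges to [27, 30), [38, 58).
A ∪ B = [2, 6), [8, 24), [27, 30), [38, 58).
That is 4 disjoint pieces.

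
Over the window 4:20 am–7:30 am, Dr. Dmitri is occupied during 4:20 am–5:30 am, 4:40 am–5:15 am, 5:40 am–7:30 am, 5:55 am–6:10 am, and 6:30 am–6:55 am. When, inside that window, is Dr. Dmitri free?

5:30 am-5:40 am

Covered (merged): 4:20 am-5:30 am, 5:40 am-7:30 am.
Gaps within 4:20 am-7:30 am: 5:30 am-5:40 am.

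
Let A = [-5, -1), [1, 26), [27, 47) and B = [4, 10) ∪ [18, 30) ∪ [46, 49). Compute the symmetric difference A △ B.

Only in the first: [-5, -1), [1, 4), [10, 18), [30, 46).
Only in the second: [26, 27), [47, 49).
Together these are the periods covered by exactly one.

[-5, -1) ∪ [1, 4) ∪ [10, 18) ∪ [26, 27) ∪ [30, 46) ∪ [47, 49)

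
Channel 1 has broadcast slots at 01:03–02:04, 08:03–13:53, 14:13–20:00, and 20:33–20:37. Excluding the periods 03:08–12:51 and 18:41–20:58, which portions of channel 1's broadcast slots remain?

01:03–02:04, 12:51–13:53, 14:13–18:41

01:03–02:04: nothing removed.
08:03–13:53 \ B = 12:51–13:53.
14:13–20:00 \ B = 14:13–18:41.
20:33–20:37: entirely removed.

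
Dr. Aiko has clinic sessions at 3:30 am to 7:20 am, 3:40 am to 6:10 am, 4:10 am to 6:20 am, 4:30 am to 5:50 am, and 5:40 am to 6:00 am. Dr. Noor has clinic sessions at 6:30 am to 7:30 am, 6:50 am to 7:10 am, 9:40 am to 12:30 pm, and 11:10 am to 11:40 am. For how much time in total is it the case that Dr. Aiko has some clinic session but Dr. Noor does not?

3 h

A, merged: 3:30 am–7:20 am.
B, merged: 6:30 am–7:30 am, 9:40 am–12:30 pm.
A \ B = 3:30 am–6:30 am.
Total: 3 h.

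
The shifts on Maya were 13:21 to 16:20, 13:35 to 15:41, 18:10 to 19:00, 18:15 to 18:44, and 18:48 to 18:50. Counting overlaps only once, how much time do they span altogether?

Merged: 13:21-16:20, 18:10-19:00.
Lengths: 2 h 59 min + 50 min = 3 h 49 min.

3 h 49 min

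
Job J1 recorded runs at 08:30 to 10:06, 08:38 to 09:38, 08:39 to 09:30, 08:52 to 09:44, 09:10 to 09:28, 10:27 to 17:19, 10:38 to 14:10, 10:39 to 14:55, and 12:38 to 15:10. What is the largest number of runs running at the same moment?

5

Sweep endpoints in order; track running count of active intervals.
Peak of 5 reached at 09:10.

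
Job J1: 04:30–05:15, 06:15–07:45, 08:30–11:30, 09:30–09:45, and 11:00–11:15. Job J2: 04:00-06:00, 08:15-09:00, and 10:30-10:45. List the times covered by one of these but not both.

04:00-04:30, 05:15-06:00, 06:15-07:45, 08:15-08:30, 09:00-10:30, 10:45-11:30

A, merged: 04:30-05:15, 06:15-07:45, 08:30-11:30.
A but not B: 06:15-07:45, 09:00-10:30, 10:45-11:30.
B but not A: 04:00-04:30, 05:15-06:00, 08:15-08:30.
Combining gives A △ B.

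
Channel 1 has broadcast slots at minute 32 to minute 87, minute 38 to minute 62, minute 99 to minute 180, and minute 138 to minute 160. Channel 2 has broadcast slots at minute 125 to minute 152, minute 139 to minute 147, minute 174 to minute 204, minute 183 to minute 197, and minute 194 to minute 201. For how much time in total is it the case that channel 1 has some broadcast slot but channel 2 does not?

103 minutes

First set merges to minute 32 to minute 87, minute 99 to minute 180.
Second set merges to minute 125 to minute 152, minute 174 to minute 204.
A \ B = minute 32 to minute 87, minute 99 to minute 125, minute 152 to minute 174.
Total: 55 minutes + 26 minutes + 22 minutes = 103 minutes.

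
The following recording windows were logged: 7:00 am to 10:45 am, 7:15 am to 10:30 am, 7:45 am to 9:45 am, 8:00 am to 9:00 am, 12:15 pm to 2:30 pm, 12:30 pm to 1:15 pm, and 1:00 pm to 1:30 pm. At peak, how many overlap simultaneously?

Walk the sorted start/end points keeping a running depth.
The depth first hits 4 at 8:00 am.

4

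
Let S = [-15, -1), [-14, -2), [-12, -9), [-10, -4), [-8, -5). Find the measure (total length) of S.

Merged: [-15, -1).
Length: 14.

14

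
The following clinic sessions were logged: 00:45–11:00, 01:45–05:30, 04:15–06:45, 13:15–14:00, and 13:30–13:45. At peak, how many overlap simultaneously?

3

At 04:15, 3 of the intervals are simultaneously active.
No point has more.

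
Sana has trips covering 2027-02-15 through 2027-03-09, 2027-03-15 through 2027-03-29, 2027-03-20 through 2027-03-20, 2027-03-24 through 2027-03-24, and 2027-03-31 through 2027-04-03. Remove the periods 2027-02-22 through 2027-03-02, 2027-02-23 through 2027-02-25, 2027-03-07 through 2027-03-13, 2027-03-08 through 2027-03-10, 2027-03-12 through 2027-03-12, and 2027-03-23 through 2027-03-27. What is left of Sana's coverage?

First set merges to 2027-02-15 through 2027-03-09, 2027-03-15 through 2027-03-29, 2027-03-31 through 2027-04-03.
Second set merges to 2027-02-22 through 2027-03-02, 2027-03-07 through 2027-03-13, 2027-03-23 through 2027-03-27.
2027-02-15 through 2027-03-09 minus B → 2027-02-15 through 2027-02-21, 2027-03-03 through 2027-03-06.
2027-03-15 through 2027-03-29 minus B → 2027-03-15 through 2027-03-22, 2027-03-28 through 2027-03-29.
2027-03-31 through 2027-04-03: no B overlap → unchanged.

2027-02-15 through 2027-02-21, 2027-03-03 through 2027-03-06, 2027-03-15 through 2027-03-22, 2027-03-28 through 2027-03-29, 2027-03-31 through 2027-04-03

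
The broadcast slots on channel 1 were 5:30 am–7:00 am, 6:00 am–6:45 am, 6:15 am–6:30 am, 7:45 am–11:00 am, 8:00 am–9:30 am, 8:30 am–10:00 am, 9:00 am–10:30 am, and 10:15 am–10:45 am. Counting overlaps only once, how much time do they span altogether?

Merged: 5:30 am-7:00 am, 7:45 am-11:00 am.
Lengths: 1 h 30 min + 3 h 15 min = 4 h 45 min.

4 h 45 min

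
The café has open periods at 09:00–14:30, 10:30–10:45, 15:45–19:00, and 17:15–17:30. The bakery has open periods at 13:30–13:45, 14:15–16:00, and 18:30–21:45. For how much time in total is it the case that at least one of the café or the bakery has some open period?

12 h 45 min

A, merged: 09:00–14:30, 15:45–19:00.
A ∪ B = 09:00–21:45.
Total: 12 h 45 min.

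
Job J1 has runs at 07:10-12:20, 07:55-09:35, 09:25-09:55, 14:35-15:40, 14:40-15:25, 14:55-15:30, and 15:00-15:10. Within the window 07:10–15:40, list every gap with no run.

12:20–14:35

Covered (merged): 07:10–12:20, 14:35–15:40.
Gaps within 07:10–15:40: 12:20–14:35.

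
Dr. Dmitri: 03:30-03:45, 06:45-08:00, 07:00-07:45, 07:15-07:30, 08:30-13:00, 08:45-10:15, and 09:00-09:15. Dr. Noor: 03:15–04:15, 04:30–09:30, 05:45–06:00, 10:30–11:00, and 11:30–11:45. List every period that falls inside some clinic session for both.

A, merged: 03:30-03:45, 06:45-08:00, 08:30-13:00.
B, merged: 03:15-04:15, 04:30-09:30, 10:30-11:00, 11:30-11:45.
03:30-03:45 overlaps B on 03:30-03:45.
06:45-08:00 overlaps B on 06:45-08:00.
08:30-13:00 overlaps B on 08:30-09:30, 10:30-11:00, 11:30-11:45.

03:30-03:45, 06:45-08:00, 08:30-09:30, 10:30-11:00, 11:30-11:45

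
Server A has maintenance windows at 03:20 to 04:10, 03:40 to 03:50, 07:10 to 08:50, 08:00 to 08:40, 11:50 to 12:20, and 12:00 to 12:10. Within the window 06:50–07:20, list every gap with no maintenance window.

After merging, the occupied span is 03:20-04:10, 07:10-08:50, 11:50-12:20.
Gaps within 06:50-07:20: 06:50-07:10.

06:50-07:10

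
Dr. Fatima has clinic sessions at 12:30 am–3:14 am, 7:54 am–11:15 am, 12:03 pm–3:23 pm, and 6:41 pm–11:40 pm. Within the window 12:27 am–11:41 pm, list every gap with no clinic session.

After merging, the occupied span is 12:30 am-3:14 am, 7:54 am-11:15 am, 12:03 pm-3:23 pm, 6:41 pm-11:40 pm.
Complement within 12:27 am-11:41 pm: 12:27 am-12:30 am, 3:14 am-7:54 am, 11:15 am-12:03 pm, 3:23 pm-6:41 pm, 11:40 pm-11:41 pm.

12:27 am-12:30 am, 3:14 am-7:54 am, 11:15 am-12:03 pm, 3:23 pm-6:41 pm, 11:40 pm-11:41 pm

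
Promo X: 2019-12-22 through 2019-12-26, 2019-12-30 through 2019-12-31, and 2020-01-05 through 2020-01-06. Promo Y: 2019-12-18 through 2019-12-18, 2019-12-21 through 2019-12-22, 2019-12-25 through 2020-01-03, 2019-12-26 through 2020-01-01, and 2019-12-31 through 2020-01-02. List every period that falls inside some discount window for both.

Merge the second list: 2019-12-18 through 2019-12-18, 2019-12-21 through 2019-12-22, 2019-12-25 through 2020-01-03.
2019-12-22 through 2019-12-26 ∩ B → 2019-12-22 through 2019-12-22, 2019-12-25 through 2019-12-26.
2019-12-30 through 2019-12-31 ∩ B → 2019-12-30 through 2019-12-31.
2020-01-05 through 2020-01-06 meets no B interval.

2019-12-22 through 2019-12-22, 2019-12-25 through 2019-12-26, 2019-12-30 through 2019-12-31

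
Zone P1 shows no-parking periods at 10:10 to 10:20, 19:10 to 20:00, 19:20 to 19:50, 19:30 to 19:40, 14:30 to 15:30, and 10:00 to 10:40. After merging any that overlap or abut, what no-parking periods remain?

10:00-10:40, 14:30-15:30, 19:10-20:00

Sort by start: 10:00-10:40, 10:10-10:20, 14:30-15:30, 19:10-20:00, 19:20-19:50, 19:30-19:40.
10:10-10:20 overlaps/touches 10:00-10:40 → extend to 10:00-10:40.
14:30-15:30 is disjoint → start new block.
19:10-20:00 is disjoint → start new block.
19:20-19:50 overlaps/touches 19:10-20:00 → extend to 19:10-20:00.
19:30-19:40 overlaps/touches 19:10-20:00 → extend to 19:10-20:00.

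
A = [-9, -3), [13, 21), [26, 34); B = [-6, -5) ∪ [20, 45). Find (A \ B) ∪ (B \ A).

[-9, -6) ∪ [-5, -3) ∪ [13, 20) ∪ [21, 26) ∪ [34, 45)

Only in the first: [-9, -6), [-5, -3), [13, 20).
Only in the second: [21, 26), [34, 45).
Together these are the periods covered by exactly one.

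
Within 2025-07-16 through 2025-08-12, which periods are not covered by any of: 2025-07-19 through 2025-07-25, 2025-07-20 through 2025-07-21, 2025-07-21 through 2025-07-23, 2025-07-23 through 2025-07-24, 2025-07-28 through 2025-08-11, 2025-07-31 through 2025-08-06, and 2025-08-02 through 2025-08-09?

The merged coverage is 2025-07-19 through 2025-07-25, 2025-07-28 through 2025-08-11.
Uncovered inside 2025-07-16 through 2025-08-12: 2025-07-16 through 2025-07-18, 2025-07-26 through 2025-07-27, 2025-08-12 through 2025-08-12.

2025-07-16 through 2025-07-18, 2025-07-26 through 2025-07-27, 2025-08-12 through 2025-08-12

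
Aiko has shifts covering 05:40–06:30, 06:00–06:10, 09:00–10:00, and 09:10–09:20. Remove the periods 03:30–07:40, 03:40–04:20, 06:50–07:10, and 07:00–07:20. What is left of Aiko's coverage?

Merge the first list: 05:40-06:30, 09:00-10:00.
Merge the second list: 03:30-07:40.
05:40-06:30 lies entirely inside B → drops out.
09:00-10:00 is untouched.

09:00-10:00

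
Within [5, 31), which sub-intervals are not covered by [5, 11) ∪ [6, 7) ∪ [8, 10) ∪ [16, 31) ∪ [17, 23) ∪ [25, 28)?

The merged coverage is [5, 11), [16, 31).
Gaps within [5, 31): [11, 16).

[11, 16)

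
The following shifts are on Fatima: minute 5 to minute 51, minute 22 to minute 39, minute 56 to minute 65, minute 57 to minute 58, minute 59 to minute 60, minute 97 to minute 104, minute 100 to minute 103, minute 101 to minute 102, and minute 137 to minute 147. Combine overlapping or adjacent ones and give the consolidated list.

minute 5 to minute 51, minute 56 to minute 65, minute 97 to minute 104, minute 137 to minute 147

minute 22 to minute 39 overlaps/touches minute 5 to minute 51 → extend to minute 5 to minute 51.
minute 56 to minute 65 is disjoint → start new block.
minute 57 to minute 58 overlaps/touches minute 56 to minute 65 → extend to minute 56 to minute 65.
minute 59 to minute 60 overlaps/touches minute 56 to minute 65 → extend to minute 56 to minute 65.
minute 97 to minute 104 is disjoint → start new block.
minute 100 to minute 103 overlaps/touches minute 97 to minute 104 → extend to minute 97 to minute 104.
minute 101 to minute 102 overlaps/touches minute 97 to minute 104 → extend to minute 97 to minute 104.
minute 137 to minute 147 is disjoint → start new block.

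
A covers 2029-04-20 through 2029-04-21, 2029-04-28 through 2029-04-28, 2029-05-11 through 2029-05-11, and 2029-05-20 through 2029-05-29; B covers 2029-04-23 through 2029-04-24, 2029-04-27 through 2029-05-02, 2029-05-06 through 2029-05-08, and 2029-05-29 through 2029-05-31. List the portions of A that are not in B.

2029-04-20 through 2029-04-21: nothing removed.
2029-04-28 through 2029-04-28: entirely removed.
2029-05-11 through 2029-05-11: nothing removed.
2029-05-20 through 2029-05-29 \ B = 2029-05-20 through 2029-05-28.

2029-04-20 through 2029-04-21, 2029-05-11 through 2029-05-11, 2029-05-20 through 2029-05-28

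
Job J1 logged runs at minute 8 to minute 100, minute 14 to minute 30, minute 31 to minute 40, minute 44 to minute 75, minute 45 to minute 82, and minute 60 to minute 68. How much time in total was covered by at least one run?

Merged: minute 8 to minute 100.
Length: 92 minutes.

92 minutes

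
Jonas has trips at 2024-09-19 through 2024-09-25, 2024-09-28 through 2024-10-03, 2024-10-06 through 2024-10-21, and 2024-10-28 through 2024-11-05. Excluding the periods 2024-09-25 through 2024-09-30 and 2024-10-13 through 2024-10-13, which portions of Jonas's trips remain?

2024-09-19 through 2024-09-24, 2024-10-01 through 2024-10-03, 2024-10-06 through 2024-10-12, 2024-10-14 through 2024-10-21, 2024-10-28 through 2024-11-05

2024-09-19 through 2024-09-25 \ B = 2024-09-19 through 2024-09-24.
2024-09-28 through 2024-10-03 \ B = 2024-10-01 through 2024-10-03.
2024-10-06 through 2024-10-21 \ B = 2024-10-06 through 2024-10-12, 2024-10-14 through 2024-10-21.
2024-10-28 through 2024-11-05: nothing removed.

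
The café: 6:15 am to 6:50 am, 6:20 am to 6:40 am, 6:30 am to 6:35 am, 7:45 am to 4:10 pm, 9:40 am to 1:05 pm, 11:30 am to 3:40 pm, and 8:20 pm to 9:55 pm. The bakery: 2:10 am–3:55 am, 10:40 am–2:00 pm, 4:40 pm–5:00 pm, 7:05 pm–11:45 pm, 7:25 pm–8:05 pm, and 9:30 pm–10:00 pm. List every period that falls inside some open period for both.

10:40 am–2:00 pm, 8:20 pm–9:55 pm

Merge the first list: 6:15 am–6:50 am, 7:45 am–4:10 pm, 8:20 pm–9:55 pm.
Merge the second list: 2:10 am–3:55 am, 10:40 am–2:00 pm, 4:40 pm–5:00 pm, 7:05 pm–11:45 pm.
6:15 am–6:50 am falls entirely outside B.
7:45 am–4:10 pm overlaps B on 10:40 am–2:00 pm.
8:20 pm–9:55 pm overlaps B on 8:20 pm–9:55 pm.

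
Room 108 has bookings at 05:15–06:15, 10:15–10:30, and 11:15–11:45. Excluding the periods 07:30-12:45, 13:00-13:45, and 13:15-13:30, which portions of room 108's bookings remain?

Second set merges to 07:30–12:45, 13:00–13:45.
05:15–06:15 is untouched.
10:15–10:30 lies entirely inside B → drops out.
11:15–11:45 lies entirely inside B → drops out.

05:15–06:15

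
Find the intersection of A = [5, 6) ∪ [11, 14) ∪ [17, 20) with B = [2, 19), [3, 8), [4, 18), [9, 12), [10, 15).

[5, 6) ∪ [11, 14) ∪ [17, 19)

Merge the second list: [2, 19).
[5, 6) overlaps B on [5, 6).
[11, 14) overlaps B on [11, 14).
[17, 20) overlaps B on [17, 19).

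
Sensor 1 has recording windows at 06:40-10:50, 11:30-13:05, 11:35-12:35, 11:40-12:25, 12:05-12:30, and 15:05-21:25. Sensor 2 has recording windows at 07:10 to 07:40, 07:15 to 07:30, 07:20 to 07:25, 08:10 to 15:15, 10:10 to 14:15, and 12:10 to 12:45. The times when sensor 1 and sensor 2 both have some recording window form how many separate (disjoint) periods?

First set merges to 06:40-10:50, 11:30-13:05, 15:05-21:25.
Second set merges to 07:10-07:40, 08:10-15:15.
A ∩ B = 07:10-07:40, 08:10-10:50, 11:30-13:05, 15:05-15:15.
That is 4 disjoint pieces.

4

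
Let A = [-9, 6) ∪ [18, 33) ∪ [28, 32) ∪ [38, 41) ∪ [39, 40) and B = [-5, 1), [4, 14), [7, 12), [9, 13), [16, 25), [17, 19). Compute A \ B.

[-9, -5) ∪ [1, 4) ∪ [25, 33) ∪ [38, 41)

First set merges to [-9, 6), [18, 33), [38, 41).
Second set merges to [-5, 1), [4, 14), [16, 25).
[-9, 6) with B removed leaves [-9, -5), [1, 4).
[18, 33) with B removed leaves [25, 33).
[38, 41) is untouched.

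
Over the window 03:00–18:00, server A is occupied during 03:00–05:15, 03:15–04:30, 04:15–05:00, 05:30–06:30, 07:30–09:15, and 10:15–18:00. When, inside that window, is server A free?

05:15–05:30, 06:30–07:30, 09:15–10:15

Covered (merged): 03:00–05:15, 05:30–06:30, 07:30–09:15, 10:15–18:00.
Uncovered inside 03:00–18:00: 05:15–05:30, 06:30–07:30, 09:15–10:15.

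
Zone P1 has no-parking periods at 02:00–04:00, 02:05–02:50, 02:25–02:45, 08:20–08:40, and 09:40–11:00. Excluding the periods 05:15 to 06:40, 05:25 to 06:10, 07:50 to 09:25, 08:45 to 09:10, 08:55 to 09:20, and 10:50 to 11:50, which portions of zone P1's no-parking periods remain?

First set merges to 02:00–04:00, 08:20–08:40, 09:40–11:00.
Second set merges to 05:15–06:40, 07:50–09:25, 10:50–11:50.
02:00–04:00 is untouched.
08:20–08:40 lies entirely inside B → drops out.
09:40–11:00 with B removed leaves 09:40–10:50.

02:00–04:00, 09:40–10:50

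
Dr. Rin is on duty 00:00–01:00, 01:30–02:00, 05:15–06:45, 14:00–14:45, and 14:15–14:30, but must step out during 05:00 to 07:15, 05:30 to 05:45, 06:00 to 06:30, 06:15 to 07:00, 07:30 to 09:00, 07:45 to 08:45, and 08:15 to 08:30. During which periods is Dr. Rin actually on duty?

First set merges to 00:00–01:00, 01:30–02:00, 05:15–06:45, 14:00–14:45.
Second set merges to 05:00–07:15, 07:30–09:00.
00:00–01:00: no B overlap → unchanged.
01:30–02:00: no B overlap → unchanged.
05:15–06:45: fully covered by B → removed.
14:00–14:45: no B overlap → unchanged.

00:00–01:00, 01:30–02:00, 14:00–14:45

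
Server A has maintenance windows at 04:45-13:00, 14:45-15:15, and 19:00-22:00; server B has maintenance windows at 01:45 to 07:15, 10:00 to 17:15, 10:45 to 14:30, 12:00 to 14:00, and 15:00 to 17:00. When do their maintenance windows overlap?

04:45–07:15, 10:00–13:00, 14:45–15:15

Second set merges to 01:45–07:15, 10:00–17:15.
04:45–13:00 overlaps B on 04:45–07:15, 10:00–13:00.
14:45–15:15 overlaps B on 14:45–15:15.
19:00–22:00 falls entirely outside B.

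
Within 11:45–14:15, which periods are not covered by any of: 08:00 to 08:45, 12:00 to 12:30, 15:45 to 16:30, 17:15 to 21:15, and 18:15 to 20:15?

The merged coverage is 08:00–08:45, 12:00–12:30, 15:45–16:30, 17:15–21:15.
Uncovered inside 11:45–14:15: 11:45–12:00, 12:30–14:15.

11:45–12:00, 12:30–14:15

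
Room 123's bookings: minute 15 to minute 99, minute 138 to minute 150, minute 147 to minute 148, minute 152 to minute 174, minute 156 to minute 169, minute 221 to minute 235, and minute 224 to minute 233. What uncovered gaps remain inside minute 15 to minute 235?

minute 99 to minute 138, minute 150 to minute 152, minute 174 to minute 221

After merging, the occupied span is minute 15 to minute 99, minute 138 to minute 150, minute 152 to minute 174, minute 221 to minute 235.
Complement within minute 15 to minute 235: minute 99 to minute 138, minute 150 to minute 152, minute 174 to minute 221.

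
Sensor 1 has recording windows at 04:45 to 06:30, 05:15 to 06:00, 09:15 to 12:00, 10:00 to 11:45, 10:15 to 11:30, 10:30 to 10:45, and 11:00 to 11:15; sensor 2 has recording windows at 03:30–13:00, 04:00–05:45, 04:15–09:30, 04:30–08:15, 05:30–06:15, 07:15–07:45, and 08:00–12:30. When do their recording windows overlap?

04:45–06:30, 09:15–12:00

A, merged: 04:45–06:30, 09:15–12:00.
B, merged: 03:30–13:00.
04:45–06:30 ∩ B → 04:45–06:30.
09:15–12:00 ∩ B → 09:15–12:00.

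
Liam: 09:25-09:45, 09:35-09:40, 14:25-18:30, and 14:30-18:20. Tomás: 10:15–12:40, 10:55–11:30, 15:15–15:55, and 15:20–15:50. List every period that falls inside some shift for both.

A, merged: 09:25–09:45, 14:25–18:30.
B, merged: 10:15–12:40, 15:15–15:55.
09:25–09:45 falls entirely outside B.
14:25–18:30 overlaps B on 15:15–15:55.

15:15–15:55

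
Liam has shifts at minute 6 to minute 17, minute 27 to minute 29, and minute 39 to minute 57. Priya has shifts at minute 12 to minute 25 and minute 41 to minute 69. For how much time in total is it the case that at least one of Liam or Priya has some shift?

A ∪ B = minute 6 to minute 25, minute 27 to minute 29, minute 39 to minute 69.
Total: 19 minutes + 2 minutes + 30 minutes = 51 minutes.

51 minutes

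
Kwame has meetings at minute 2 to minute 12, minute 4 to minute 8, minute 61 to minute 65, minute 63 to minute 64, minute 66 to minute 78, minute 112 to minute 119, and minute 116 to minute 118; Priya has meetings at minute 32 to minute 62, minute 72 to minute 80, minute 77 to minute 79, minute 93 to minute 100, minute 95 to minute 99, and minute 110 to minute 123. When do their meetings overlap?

minute 61 to minute 62, minute 72 to minute 78, minute 112 to minute 119

A, merged: minute 2 to minute 12, minute 61 to minute 65, minute 66 to minute 78, minute 112 to minute 119.
B, merged: minute 32 to minute 62, minute 72 to minute 80, minute 93 to minute 100, minute 110 to minute 123.
minute 2 to minute 12: no overlap with the second set.
minute 61 to minute 65 meets the second set on minute 61 to minute 62.
minute 66 to minute 78 meets the second set on minute 72 to minute 78.
minute 112 to minute 119 meets the second set on minute 112 to minute 119.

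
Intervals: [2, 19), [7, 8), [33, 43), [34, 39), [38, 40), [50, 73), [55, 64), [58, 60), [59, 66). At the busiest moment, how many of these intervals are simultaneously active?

Walk the sorted start/end points keeping a running depth.
The depth first hits 4 at 59.

4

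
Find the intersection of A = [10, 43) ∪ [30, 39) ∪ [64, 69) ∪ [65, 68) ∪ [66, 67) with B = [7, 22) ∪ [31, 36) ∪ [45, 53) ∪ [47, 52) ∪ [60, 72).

First set merges to [10, 43), [64, 69).
Second set merges to [7, 22), [31, 36), [45, 53), [60, 72).
[10, 43) overlaps B on [10, 22), [31, 36).
[64, 69) overlaps B on [64, 69).

[10, 22) ∪ [31, 36) ∪ [64, 69)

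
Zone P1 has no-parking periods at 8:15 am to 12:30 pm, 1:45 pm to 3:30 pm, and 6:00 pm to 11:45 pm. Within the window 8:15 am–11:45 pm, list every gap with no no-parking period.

12:30 pm-1:45 pm, 3:30 pm-6:00 pm

The merged coverage is 8:15 am-12:30 pm, 1:45 pm-3:30 pm, 6:00 pm-11:45 pm.
Gaps within 8:15 am-11:45 pm: 12:30 pm-1:45 pm, 3:30 pm-6:00 pm.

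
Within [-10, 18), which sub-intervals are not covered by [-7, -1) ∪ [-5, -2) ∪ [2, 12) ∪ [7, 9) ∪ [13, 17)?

[-10, -7) ∪ [-1, 2) ∪ [12, 13) ∪ [17, 18)

After merging, the occupied span is [-7, -1), [2, 12), [13, 17).
Uncovered inside [-10, 18): [-10, -7), [-1, 2), [12, 13), [17, 18).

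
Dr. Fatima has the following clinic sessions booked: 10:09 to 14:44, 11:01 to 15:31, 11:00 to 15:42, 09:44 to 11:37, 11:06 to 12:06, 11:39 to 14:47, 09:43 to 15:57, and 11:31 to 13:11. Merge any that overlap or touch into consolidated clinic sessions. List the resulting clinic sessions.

Sort by start: 09:43–15:57, 09:44–11:37, 10:09–14:44, 11:00–15:42, 11:01–15:31, 11:06–12:06, 11:31–13:11, 11:39–14:47.
09:44–11:37 overlaps/touches 09:43–15:57 → extend to 09:43–15:57.
10:09–14:44 overlaps/touches 09:43–15:57 → extend to 09:43–15:57.
11:00–15:42 overlaps/touches 09:43–15:57 → extend to 09:43–15:57.
11:01–15:31 overlaps/touches 09:43–15:57 → extend to 09:43–15:57.
11:06–12:06 overlaps/touches 09:43–15:57 → extend to 09:43–15:57.
11:31–13:11 overlaps/touches 09:43–15:57 → extend to 09:43–15:57.
11:39–14:47 overlaps/touches 09:43–15:57 → extend to 09:43–15:57.

09:43–15:57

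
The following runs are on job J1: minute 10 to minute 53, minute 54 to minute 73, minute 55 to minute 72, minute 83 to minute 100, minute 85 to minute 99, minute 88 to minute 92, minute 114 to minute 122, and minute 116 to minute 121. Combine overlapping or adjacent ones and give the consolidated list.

minute 10 to minute 53, minute 54 to minute 73, minute 83 to minute 100, minute 114 to minute 122

minute 54 to minute 73 is disjoint → start new block.
minute 55 to minute 72 overlaps/touches minute 54 to minute 73 → extend to minute 54 to minute 73.
minute 83 to minute 100 is disjoint → start new block.
minute 85 to minute 99 overlaps/touches minute 83 to minute 100 → extend to minute 83 to minute 100.
minute 88 to minute 92 overlaps/touches minute 83 to minute 100 → extend to minute 83 to minute 100.
minute 114 to minute 122 is disjoint → start new block.
minute 116 to minute 121 overlaps/touches minute 114 to minute 122 → extend to minute 114 to minute 122.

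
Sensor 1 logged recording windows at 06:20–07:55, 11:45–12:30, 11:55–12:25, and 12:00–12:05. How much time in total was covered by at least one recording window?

Merged: 06:20–07:55, 11:45–12:30.
Lengths: 1 h 35 min + 45 min = 2 h 20 min.

2 h 20 min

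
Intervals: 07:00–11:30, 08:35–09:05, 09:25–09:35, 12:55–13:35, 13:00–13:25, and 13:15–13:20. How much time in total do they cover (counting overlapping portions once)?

Merged: 07:00–11:30, 12:55–13:35.
Lengths: 4 h 30 min + 40 min = 5 h 10 min.

5 h 10 min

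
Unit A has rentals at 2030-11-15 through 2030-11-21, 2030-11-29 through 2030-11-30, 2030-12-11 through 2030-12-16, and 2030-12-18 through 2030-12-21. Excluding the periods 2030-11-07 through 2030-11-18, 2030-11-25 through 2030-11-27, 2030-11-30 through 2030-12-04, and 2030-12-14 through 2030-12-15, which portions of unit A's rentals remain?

2030-11-15 through 2030-11-21 with B removed leaves 2030-11-19 through 2030-11-21.
2030-11-29 through 2030-11-30 with B removed leaves 2030-11-29 through 2030-11-29.
2030-12-11 through 2030-12-16 with B removed leaves 2030-12-11 through 2030-12-13, 2030-12-16 through 2030-12-16.
2030-12-18 through 2030-12-21 is untouched.

2030-11-19 through 2030-11-21, 2030-11-29 through 2030-11-29, 2030-12-11 through 2030-12-13, 2030-12-16 through 2030-12-16, 2030-12-18 through 2030-12-21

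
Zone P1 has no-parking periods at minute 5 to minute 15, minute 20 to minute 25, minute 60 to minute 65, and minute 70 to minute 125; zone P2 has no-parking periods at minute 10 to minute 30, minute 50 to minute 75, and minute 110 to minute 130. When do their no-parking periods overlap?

minute 5 to minute 15 meets the second set on minute 10 to minute 15.
minute 20 to minute 25 meets the second set on minute 20 to minute 25.
minute 60 to minute 65 meets the second set on minute 60 to minute 65.
minute 70 to minute 125 meets the second set on minute 70 to minute 75, minute 110 to minute 125.

minute 10 to minute 15, minute 20 to minute 25, minute 60 to minute 65, minute 70 to minute 75, minute 110 to minute 125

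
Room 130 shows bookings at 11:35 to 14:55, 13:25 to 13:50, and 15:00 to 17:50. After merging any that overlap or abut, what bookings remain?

13:25–13:50 overlaps/touches 11:35–14:55 → extend to 11:35–14:55.
15:00–17:50 is disjoint → start new block.

11:35–14:55, 15:00–17:50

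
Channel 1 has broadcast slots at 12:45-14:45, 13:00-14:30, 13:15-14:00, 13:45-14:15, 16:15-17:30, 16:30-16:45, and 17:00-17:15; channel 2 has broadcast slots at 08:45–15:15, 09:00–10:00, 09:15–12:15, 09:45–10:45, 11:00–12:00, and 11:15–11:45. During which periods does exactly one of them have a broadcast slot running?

08:45–12:45, 14:45–15:15, 16:15–17:30

First set merges to 12:45–14:45, 16:15–17:30.
Second set merges to 08:45–15:15.
Only in the first: 16:15–17:30.
Only in the second: 08:45–12:45, 14:45–15:15.
Together these are the periods covered by exactly one.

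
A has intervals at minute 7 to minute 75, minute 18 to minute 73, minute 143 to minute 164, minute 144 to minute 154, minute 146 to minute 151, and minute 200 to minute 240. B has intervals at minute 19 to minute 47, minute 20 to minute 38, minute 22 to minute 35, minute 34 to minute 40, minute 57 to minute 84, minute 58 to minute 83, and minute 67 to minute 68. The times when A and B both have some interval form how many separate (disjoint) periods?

Merge the first list: minute 7 to minute 75, minute 143 to minute 164, minute 200 to minute 240.
Merge the second list: minute 19 to minute 47, minute 57 to minute 84.
A ∩ B = minute 19 to minute 47, minute 57 to minute 75.
That is 2 disjoint pieces.

2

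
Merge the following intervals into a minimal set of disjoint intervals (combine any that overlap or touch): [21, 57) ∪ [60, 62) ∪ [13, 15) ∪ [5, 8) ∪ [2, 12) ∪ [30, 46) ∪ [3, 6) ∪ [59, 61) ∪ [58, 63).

[2, 12) ∪ [13, 15) ∪ [21, 57) ∪ [58, 63)

Sort by start: [2, 12), [3, 6), [5, 8), [13, 15), [21, 57), [30, 46), [58, 63), [59, 61), [60, 62).
[3, 6) overlaps/touches [2, 12) → extend to [2, 12).
[5, 8) overlaps/touches [2, 12) → extend to [2, 12).
[13, 15) is disjoint → start new block.
[21, 57) is disjoint → start new block.
[30, 46) overlaps/touches [21, 57) → extend to [21, 57).
[58, 63) is disjoint → start new block.
[59, 61) overlaps/touches [58, 63) → extend to [58, 63).
[60, 62) overlaps/touches [58, 63) → extend to [58, 63).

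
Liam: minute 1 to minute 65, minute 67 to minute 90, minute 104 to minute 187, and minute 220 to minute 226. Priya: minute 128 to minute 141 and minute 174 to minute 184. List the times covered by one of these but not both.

minute 1 to minute 65, minute 67 to minute 90, minute 104 to minute 128, minute 141 to minute 174, minute 184 to minute 187, minute 220 to minute 226

A \ B = minute 1 to minute 65, minute 67 to minute 90, minute 104 to minute 128, minute 141 to minute 174, minute 184 to minute 187, minute 220 to minute 226.
B \ A = none.
Union of the two gives the symmetric difference.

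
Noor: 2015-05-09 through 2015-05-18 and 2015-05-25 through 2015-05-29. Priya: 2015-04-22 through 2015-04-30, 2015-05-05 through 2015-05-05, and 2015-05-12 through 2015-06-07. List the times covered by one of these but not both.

Only in the first: 2015-05-09 through 2015-05-11.
Only in the second: 2015-04-22 through 2015-04-30, 2015-05-05 through 2015-05-05, 2015-05-19 through 2015-05-24, 2015-05-30 through 2015-06-07.
Together these are the periods covered by exactly one.

2015-04-22 through 2015-04-30, 2015-05-05 through 2015-05-05, 2015-05-09 through 2015-05-11, 2015-05-19 through 2015-05-24, 2015-05-30 through 2015-06-07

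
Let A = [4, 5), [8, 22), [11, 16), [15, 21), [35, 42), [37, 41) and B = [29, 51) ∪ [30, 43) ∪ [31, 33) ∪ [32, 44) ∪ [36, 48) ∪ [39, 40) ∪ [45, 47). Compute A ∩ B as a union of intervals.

Merge the first list: [4, 5), [8, 22), [35, 42).
Merge the second list: [29, 51).
[4, 5): no overlap with the second set.
[8, 22): no overlap with the second set.
[35, 42) meets the second set on [35, 42).

[35, 42)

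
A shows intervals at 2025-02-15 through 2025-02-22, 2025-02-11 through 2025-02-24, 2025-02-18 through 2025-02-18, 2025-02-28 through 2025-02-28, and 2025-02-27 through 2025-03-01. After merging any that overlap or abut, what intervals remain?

Sort by start: 2025-02-11 through 2025-02-24, 2025-02-15 through 2025-02-22, 2025-02-18 through 2025-02-18, 2025-02-27 through 2025-03-01, 2025-02-28 through 2025-02-28.
2025-02-15 through 2025-02-22 overlaps/touches 2025-02-11 through 2025-02-24 → extend to 2025-02-11 through 2025-02-24.
2025-02-18 through 2025-02-18 overlaps/touches 2025-02-11 through 2025-02-24 → extend to 2025-02-11 through 2025-02-24.
2025-02-27 through 2025-03-01 is disjoint → start new block.
2025-02-28 through 2025-02-28 overlaps/touches 2025-02-27 through 2025-03-01 → extend to 2025-02-27 through 2025-03-01.

2025-02-11 through 2025-02-24, 2025-02-27 through 2025-03-01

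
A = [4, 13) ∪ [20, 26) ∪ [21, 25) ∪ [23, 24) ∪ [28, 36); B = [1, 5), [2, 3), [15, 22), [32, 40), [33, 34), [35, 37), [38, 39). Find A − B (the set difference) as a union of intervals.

A, merged: [4, 13), [20, 26), [28, 36).
B, merged: [1, 5), [15, 22), [32, 40).
[4, 13) minus B → [5, 13).
[20, 26) minus B → [22, 26).
[28, 36) minus B → [28, 32).

[5, 13) ∪ [22, 26) ∪ [28, 32)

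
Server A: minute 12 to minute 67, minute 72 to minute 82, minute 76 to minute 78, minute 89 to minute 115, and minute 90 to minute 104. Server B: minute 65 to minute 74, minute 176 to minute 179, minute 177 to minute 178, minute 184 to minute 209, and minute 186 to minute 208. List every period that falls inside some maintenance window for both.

minute 65 to minute 67, minute 72 to minute 74

A, merged: minute 12 to minute 67, minute 72 to minute 82, minute 89 to minute 115.
B, merged: minute 65 to minute 74, minute 176 to minute 179, minute 184 to minute 209.
minute 12 to minute 67 meets the second set on minute 65 to minute 67.
minute 72 to minute 82 meets the second set on minute 72 to minute 74.
minute 89 to minute 115: no overlap with the second set.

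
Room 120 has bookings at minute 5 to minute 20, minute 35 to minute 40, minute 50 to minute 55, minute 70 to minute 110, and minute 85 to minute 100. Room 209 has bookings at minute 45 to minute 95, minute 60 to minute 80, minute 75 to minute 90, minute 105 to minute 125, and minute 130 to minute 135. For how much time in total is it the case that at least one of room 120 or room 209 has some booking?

A, merged: minute 5 to minute 20, minute 35 to minute 40, minute 50 to minute 55, minute 70 to minute 110.
B, merged: minute 45 to minute 95, minute 105 to minute 125, minute 130 to minute 135.
A ∪ B = minute 5 to minute 20, minute 35 to minute 40, minute 45 to minute 125, minute 130 to minute 135.
Total: 15 minutes + 5 minutes + 80 minutes + 5 minutes = 105 minutes.

105 minutes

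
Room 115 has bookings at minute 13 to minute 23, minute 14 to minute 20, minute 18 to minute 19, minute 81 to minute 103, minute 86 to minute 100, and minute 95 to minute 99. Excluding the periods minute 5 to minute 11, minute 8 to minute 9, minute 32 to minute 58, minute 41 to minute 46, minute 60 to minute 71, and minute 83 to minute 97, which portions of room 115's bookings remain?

Merge the first list: minute 13 to minute 23, minute 81 to minute 103.
Merge the second list: minute 5 to minute 11, minute 32 to minute 58, minute 60 to minute 71, minute 83 to minute 97.
minute 13 to minute 23 is untouched.
minute 81 to minute 103 with B removed leaves minute 81 to minute 83, minute 97 to minute 103.

minute 13 to minute 23, minute 81 to minute 83, minute 97 to minute 103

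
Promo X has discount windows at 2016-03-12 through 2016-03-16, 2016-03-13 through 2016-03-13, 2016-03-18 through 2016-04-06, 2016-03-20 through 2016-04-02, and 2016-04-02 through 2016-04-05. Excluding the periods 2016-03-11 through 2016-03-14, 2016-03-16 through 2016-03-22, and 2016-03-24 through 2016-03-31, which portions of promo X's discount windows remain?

A, merged: 2016-03-12 through 2016-03-16, 2016-03-18 through 2016-04-06.
2016-03-12 through 2016-03-16 minus B → 2016-03-15 through 2016-03-15.
2016-03-18 through 2016-04-06 minus B → 2016-03-23 through 2016-03-23, 2016-04-01 through 2016-04-06.

2016-03-15 through 2016-03-15, 2016-03-23 through 2016-03-23, 2016-04-01 through 2016-04-06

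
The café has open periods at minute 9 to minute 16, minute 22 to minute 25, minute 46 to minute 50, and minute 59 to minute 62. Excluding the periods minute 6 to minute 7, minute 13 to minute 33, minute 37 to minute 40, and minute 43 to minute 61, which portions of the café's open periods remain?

minute 9 to minute 13, minute 61 to minute 62

minute 9 to minute 16 \ B = minute 9 to minute 13.
minute 22 to minute 25: entirely removed.
minute 46 to minute 50: entirely removed.
minute 59 to minute 62 \ B = minute 61 to minute 62.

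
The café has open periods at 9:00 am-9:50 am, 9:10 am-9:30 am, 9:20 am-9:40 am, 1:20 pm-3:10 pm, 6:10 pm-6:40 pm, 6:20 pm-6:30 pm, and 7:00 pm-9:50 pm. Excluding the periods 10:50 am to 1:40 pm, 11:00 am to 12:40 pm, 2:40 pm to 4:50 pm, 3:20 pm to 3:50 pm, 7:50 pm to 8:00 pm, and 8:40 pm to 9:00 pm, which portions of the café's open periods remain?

9:00 am-9:50 am, 1:40 pm-2:40 pm, 6:10 pm-6:40 pm, 7:00 pm-7:50 pm, 8:00 pm-8:40 pm, 9:00 pm-9:50 pm

Merge the first list: 9:00 am-9:50 am, 1:20 pm-3:10 pm, 6:10 pm-6:40 pm, 7:00 pm-9:50 pm.
Merge the second list: 10:50 am-1:40 pm, 2:40 pm-4:50 pm, 7:50 pm-8:00 pm, 8:40 pm-9:00 pm.
9:00 am-9:50 am: nothing removed.
1:20 pm-3:10 pm \ B = 1:40 pm-2:40 pm.
6:10 pm-6:40 pm: nothing removed.
7:00 pm-9:50 pm \ B = 7:00 pm-7:50 pm, 8:00 pm-8:40 pm, 9:00 pm-9:50 pm.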